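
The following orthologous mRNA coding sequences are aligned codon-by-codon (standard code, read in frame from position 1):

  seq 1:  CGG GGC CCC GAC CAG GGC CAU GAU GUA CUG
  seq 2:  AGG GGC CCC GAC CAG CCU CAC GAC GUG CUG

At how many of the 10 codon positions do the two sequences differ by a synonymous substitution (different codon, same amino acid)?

Codon 1: CGG Arg / AGG Arg — synonymous.
Codon 2: GGC Gly / GGC Gly — identical.
Codon 3: CCC Pro / CCC Pro — identical.
Codon 4: GAC Asp / GAC Asp — identical.
Codon 5: CAG Gln / CAG Gln — identical.
Codon 6: GGC Gly / CCU Pro — nonsynonymous.
Codon 7: CAU His / CAC His — synonymous.
Codon 8: GAU Asp / GAC Asp — synonymous.
Codon 9: GUA Val / GUG Val — synonymous.
Codon 10: CUG Leu / CUG Leu — identical.
Synonymous differences: 4.

4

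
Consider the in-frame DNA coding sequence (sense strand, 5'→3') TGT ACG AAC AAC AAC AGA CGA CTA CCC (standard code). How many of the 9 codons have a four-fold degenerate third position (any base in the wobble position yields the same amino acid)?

4

Codon 1 TGT (Cys): third position 2-fold.
Codon 2 ACG (Thr): third position 4-fold.
Codon 3 AAC (Asn): third position 2-fold.
Codon 4 AAC (Asn): third position 2-fold.
Codon 5 AAC (Asn): third position 2-fold.
Codon 6 AGA (Arg): third position 2-fold.
Codon 7 CGA (Arg): third position 4-fold.
Codon 8 CTA (Leu): third position 4-fold.
Codon 9 CCC (Pro): third position 4-fold.
Four-fold degenerate third positions: 4.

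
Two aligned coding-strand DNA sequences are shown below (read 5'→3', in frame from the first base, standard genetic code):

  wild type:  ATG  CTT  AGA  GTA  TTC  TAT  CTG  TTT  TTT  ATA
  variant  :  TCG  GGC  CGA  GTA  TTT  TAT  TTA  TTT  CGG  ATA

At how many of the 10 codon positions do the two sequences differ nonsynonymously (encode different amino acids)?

3

Codon 1: ATG Met / TCG Ser — nonsynonymous.
Codon 2: CTT Leu / GGC Gly — nonsynonymous.
Codon 3: AGA Arg / CGA Arg — synonymous.
Codon 4: GTA Val / GTA Val — identical.
Codon 5: TTC Phe / TTT Phe — synonymous.
Codon 6: TAT Tyr / TAT Tyr — identical.
Codon 7: CTG Leu / TTA Leu — synonymous.
Codon 8: TTT Phe / TTT Phe — identical.
Codon 9: TTT Phe / CGG Arg — nonsynonymous.
Codon 10: ATA Ile / ATA Ile — identical.
Nonsynonymous differences: 3.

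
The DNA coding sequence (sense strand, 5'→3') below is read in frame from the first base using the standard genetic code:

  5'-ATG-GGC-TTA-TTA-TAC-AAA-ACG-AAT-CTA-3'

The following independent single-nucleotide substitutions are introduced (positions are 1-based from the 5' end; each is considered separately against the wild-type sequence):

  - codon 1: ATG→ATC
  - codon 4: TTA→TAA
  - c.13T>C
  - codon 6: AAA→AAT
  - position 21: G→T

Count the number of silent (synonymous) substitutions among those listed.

Codon 1: ATG (Met) → ATC (Ile) — missense.
Codon 4: TTA (Leu) → TAA (Stop) — nonsense.
Codon 5: TAC (Tyr) → CAC (His) — missense.
Codon 6: AAA (Lys) → AAT (Asn) — missense.
Codon 7: ACG (Thr) → ACT (Thr) — synonymous.
Synonymous: 1 of 5.

1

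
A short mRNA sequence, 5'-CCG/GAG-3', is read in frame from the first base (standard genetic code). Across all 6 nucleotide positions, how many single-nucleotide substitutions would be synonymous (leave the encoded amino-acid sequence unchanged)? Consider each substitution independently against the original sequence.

4

Codon 1 (CCG, Pro): 3 synonymous substitutions.
Codon 2 (GAG, Glu): 1 synonymous substitution.
Total: 3 + 1 = 4.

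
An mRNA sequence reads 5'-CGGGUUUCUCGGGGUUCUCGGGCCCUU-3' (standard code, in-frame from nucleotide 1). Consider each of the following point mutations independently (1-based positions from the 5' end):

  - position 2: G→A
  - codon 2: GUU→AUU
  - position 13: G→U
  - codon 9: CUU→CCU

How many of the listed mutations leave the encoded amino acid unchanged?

Codon 1: CGG (Arg) → CAG (Gln) — missense.
Codon 2: GUU (Val) → AUU (Ile) — missense.
Codon 5: GGU (Gly) → UGU (Cys) — missense.
Codon 9: CUU (Leu) → CCU (Pro) — missense.
Synonymous: 0 of 4.

0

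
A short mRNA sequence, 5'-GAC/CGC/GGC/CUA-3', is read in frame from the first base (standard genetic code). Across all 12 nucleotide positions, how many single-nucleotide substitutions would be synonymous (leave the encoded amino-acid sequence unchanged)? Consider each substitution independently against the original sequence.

Codon 1 (GAC, Asp): 1 synonymous substitution.
Codon 2 (CGC, Arg): 3 synonymous substitutions.
Codon 3 (GGC, Gly): 3 synonymous substitutions.
Codon 4 (CUA, Leu): 4 synonymous substitutions.
Total: 1 + 3 + 3 + 4 = 11.

11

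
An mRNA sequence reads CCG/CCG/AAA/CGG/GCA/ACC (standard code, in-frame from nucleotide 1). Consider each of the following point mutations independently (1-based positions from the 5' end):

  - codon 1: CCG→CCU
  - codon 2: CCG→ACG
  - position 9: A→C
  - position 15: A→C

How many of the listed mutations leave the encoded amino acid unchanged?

Codon 1: CCG (Pro) → CCU (Pro) — synonymous.
Codon 2: CCG (Pro) → ACG (Thr) — missense.
Codon 3: AAA (Lys) → AAC (Asn) — missense.
Codon 5: GCA (Ala) → GCC (Ala) — synonymous.
Synonymous: 2 of 4.

2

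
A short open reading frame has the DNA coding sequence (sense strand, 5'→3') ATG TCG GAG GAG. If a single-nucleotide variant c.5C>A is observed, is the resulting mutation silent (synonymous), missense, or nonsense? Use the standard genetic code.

nonsense

Position 5 falls in codon 2: TCG → Ser.
After the substitution the codon is TAG → Stop.
The new codon is a stop codon, so this is a nonsense mutation.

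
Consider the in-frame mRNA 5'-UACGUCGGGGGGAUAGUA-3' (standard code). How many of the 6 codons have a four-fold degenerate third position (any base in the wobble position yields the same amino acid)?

Codon 1 UAC (Tyr): third position 2-fold.
Codon 2 GUC (Val): third position 4-fold.
Codon 3 GGG (Gly): third position 4-fold.
Codon 4 GGG (Gly): third position 4-fold.
Codon 5 AUA (Ile): third position 3-fold.
Codon 6 GUA (Val): third position 4-fold.
Four-fold degenerate third positions: 4.

4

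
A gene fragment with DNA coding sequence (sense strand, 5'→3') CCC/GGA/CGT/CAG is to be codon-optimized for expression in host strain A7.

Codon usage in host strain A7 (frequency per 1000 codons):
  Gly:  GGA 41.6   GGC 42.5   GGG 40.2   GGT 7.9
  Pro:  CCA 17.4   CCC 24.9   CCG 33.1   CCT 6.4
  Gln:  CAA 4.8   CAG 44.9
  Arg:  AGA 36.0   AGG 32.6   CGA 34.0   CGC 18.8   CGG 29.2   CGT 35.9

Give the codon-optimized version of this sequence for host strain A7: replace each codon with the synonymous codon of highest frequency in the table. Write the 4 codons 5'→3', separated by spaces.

Codon 1 (Pro): best is CCG at 33.1.
Codon 2 (Gly): best is GGC at 42.5.
Codon 3 (Arg): best is AGA at 36.0.
Codon 4 (Gln): best is CAG at 44.9.

CCG GGC AGA CAG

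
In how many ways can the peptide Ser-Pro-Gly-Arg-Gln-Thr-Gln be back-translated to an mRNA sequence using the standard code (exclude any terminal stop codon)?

9216

Ser: 6 codons.
Pro: 4 codons.
Gly: 4 codons.
Arg: 6 codons.
Gln: 2 codons.
Thr: 4 codons.
Gln: 2 codons.
6 × 4 × 4 × 6 × 2 × 4 × 2 = 9216.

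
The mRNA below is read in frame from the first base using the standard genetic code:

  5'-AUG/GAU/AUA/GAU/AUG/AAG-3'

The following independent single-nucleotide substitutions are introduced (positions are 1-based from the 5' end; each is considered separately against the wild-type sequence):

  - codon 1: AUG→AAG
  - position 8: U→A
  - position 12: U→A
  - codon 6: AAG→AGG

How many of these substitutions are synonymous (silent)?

0

Codon 1: AUG (Met) → AAG (Lys) — missense.
Codon 3: AUA (Ile) → AAA (Lys) — missense.
Codon 4: GAU (Asp) → GAA (Glu) — missense.
Codon 6: AAG (Lys) → AGG (Arg) — missense.
Synonymous: 0 of 4.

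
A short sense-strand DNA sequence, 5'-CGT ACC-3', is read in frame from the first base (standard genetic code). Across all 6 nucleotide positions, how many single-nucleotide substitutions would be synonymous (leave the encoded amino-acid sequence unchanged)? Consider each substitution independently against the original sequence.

Codon 1 (CGT, Arg): 3 synonymous substitutions.
Codon 2 (ACC, Thr): 3 synonymous substitutions.
Total: 3 + 3 = 6.

6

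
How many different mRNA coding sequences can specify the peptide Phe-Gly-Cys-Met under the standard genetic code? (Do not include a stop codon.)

Phe: 2 codons.
Gly: 4 codons.
Cys: 2 codons.
Met: 1 codon.
2 × 4 × 2 × 1 = 16.

16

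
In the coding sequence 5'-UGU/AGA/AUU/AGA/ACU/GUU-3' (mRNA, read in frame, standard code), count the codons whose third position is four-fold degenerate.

2

Codon 1 UGU (Cys): third position 2-fold.
Codon 2 AGA (Arg): third position 2-fold.
Codon 3 AUU (Ile): third position 3-fold.
Codon 4 AGA (Arg): third position 2-fold.
Codon 5 ACU (Thr): third position 4-fold.
Codon 6 GUU (Val): third position 4-fold.
Four-fold degenerate third positions: 2.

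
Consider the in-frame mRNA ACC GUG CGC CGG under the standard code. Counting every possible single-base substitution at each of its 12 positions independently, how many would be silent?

Codon 1 (ACC, Thr): 3 synonymous substitutions.
Codon 2 (GUG, Val): 3 synonymous substitutions.
Codon 3 (CGC, Arg): 3 synonymous substitutions.
Codon 4 (CGG, Arg): 4 synonymous substitutions.
Total: 3 + 3 + 3 + 4 = 13.

13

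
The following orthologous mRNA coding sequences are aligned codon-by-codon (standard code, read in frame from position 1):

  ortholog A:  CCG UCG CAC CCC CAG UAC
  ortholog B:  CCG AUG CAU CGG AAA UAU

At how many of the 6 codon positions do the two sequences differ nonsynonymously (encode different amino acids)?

Codon 1: CCG Pro / CCG Pro — identical.
Codon 2: UCG Ser / AUG Met — nonsynonymous.
Codon 3: CAC His / CAU His — synonymous.
Codon 4: CCC Pro / CGG Arg — nonsynonymous.
Codon 5: CAG Gln / AAA Lys — nonsynonymous.
Codon 6: UAC Tyr / UAU Tyr — synonymous.
Nonsynonymous differences: 3.

3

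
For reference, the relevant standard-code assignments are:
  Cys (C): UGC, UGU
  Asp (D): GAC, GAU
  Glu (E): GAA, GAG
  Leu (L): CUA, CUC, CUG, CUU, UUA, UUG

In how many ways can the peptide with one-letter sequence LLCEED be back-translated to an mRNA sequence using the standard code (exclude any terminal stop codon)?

576

Leu: 6 codons.
Leu: 6 codons.
Cys: 2 codons.
Glu: 2 codons.
Glu: 2 codons.
Asp: 2 codons.
6 × 6 × 2 × 2 × 2 × 2 = 576.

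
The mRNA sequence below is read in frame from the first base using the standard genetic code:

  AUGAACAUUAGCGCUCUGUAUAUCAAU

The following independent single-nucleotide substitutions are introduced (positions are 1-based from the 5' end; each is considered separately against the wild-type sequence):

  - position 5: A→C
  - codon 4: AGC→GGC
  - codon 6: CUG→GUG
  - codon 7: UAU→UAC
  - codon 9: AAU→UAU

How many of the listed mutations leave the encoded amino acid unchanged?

Codon 2: AAC (Asn) → ACC (Thr) — missense.
Codon 4: AGC (Ser) → GGC (Gly) — missense.
Codon 6: CUG (Leu) → GUG (Val) — missense.
Codon 7: UAU (Tyr) → UAC (Tyr) — synonymous.
Codon 9: AAU (Asn) → UAU (Tyr) — missense.
Synonymous: 1 of 5.

1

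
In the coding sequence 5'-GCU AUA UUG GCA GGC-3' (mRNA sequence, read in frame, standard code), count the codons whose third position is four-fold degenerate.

Codon 1 GCU (Ala): third position 4-fold.
Codon 2 AUA (Ile): third position 3-fold.
Codon 3 UUG (Leu): third position 2-fold.
Codon 4 GCA (Ala): third position 4-fold.
Codon 5 GGC (Gly): third position 4-fold.
Four-fold degenerate third positions: 3.

3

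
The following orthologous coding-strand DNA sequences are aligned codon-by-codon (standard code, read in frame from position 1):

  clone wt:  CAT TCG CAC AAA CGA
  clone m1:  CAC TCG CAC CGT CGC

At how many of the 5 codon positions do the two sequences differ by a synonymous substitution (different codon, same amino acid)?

Codon 1: CAT His / CAC His — synonymous.
Codon 2: TCG Ser / TCG Ser — identical.
Codon 3: CAC His / CAC His — identical.
Codon 4: AAA Lys / CGT Arg — nonsynonymous.
Codon 5: CGA Arg / CGC Arg — synonymous.
Synonymous differences: 2.

2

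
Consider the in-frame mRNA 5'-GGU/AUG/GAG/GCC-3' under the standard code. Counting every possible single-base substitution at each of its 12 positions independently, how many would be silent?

Codon 1 (GGU, Gly): 3 synonymous substitutions.
Codon 2 (AUG, Met): 0 synonymous substitutions.
Codon 3 (GAG, Glu): 1 synonymous substitution.
Codon 4 (GCC, Ala): 3 synonymous substitutions.
Total: 3 + 0 + 1 + 3 = 7.

7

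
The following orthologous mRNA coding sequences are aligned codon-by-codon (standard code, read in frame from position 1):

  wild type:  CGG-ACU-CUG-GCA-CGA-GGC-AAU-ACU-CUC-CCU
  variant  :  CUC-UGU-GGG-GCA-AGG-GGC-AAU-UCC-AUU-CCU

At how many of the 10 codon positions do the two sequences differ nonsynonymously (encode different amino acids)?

5

Codon 1: CGG Arg / CUC Leu — nonsynonymous.
Codon 2: ACU Thr / UGU Cys — nonsynonymous.
Codon 3: CUG Leu / GGG Gly — nonsynonymous.
Codon 4: GCA Ala / GCA Ala — identical.
Codon 5: CGA Arg / AGG Arg — synonymous.
Codon 6: GGC Gly / GGC Gly — identical.
Codon 7: AAU Asn / AAU Asn — identical.
Codon 8: ACU Thr / UCC Ser — nonsynonymous.
Codon 9: CUC Leu / AUU Ile — nonsynonymous.
Codon 10: CCU Pro / CCU Pro — identical.
Nonsynonymous differences: 5.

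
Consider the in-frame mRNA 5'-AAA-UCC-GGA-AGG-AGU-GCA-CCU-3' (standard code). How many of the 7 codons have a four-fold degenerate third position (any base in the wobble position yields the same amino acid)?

4

Codon 1 AAA (Lys): third position 2-fold.
Codon 2 UCC (Ser): third position 4-fold.
Codon 3 GGA (Gly): third position 4-fold.
Codon 4 AGG (Arg): third position 2-fold.
Codon 5 AGU (Ser): third position 2-fold.
Codon 6 GCA (Ala): third position 4-fold.
Codon 7 CCU (Pro): third position 4-fold.
Four-fold degenerate third positions: 4.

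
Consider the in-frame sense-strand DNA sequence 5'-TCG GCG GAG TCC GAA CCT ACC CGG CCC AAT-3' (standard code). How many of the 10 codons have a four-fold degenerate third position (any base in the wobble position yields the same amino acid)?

Codon 1 TCG (Ser): third position 4-fold.
Codon 2 GCG (Ala): third position 4-fold.
Codon 3 GAG (Glu): third position 2-fold.
Codon 4 TCC (Ser): third position 4-fold.
Codon 5 GAA (Glu): third position 2-fold.
Codon 6 CCT (Pro): third position 4-fold.
Codon 7 ACC (Thr): third position 4-fold.
Codon 8 CGG (Arg): third position 4-fold.
Codon 9 CCC (Pro): third position 4-fold.
Codon 10 AAT (Asn): third position 2-fold.
Four-fold degenerate third positions: 7.

7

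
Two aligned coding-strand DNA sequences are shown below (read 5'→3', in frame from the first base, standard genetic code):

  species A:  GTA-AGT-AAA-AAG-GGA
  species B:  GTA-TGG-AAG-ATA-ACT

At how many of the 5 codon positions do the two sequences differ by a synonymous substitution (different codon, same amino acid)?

1

Codon 1: GTA Val / GTA Val — identical.
Codon 2: AGT Ser / TGG Trp — nonsynonymous.
Codon 3: AAA Lys / AAG Lys — synonymous.
Codon 4: AAG Lys / ATA Ile — nonsynonymous.
Codon 5: GGA Gly / ACT Thr — nonsynonymous.
Synonymous differences: 1.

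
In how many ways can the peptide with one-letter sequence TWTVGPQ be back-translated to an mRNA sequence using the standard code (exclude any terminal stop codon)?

Thr: 4 codons.
Trp: 1 codon.
Thr: 4 codons.
Val: 4 codons.
Gly: 4 codons.
Pro: 4 codons.
Gln: 2 codons.
4 × 1 × 4 × 4 × 4 × 4 × 2 = 2048.

2048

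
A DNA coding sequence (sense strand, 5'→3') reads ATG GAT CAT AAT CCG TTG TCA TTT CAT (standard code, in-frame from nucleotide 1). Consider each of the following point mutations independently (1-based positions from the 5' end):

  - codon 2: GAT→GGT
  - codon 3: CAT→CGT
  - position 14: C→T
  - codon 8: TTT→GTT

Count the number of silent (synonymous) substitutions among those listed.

0

Codon 2: GAT (Asp) → GGT (Gly) — missense.
Codon 3: CAT (His) → CGT (Arg) — missense.
Codon 5: CCG (Pro) → CTG (Leu) — missense.
Codon 8: TTT (Phe) → GTT (Val) — missense.
Synonymous: 0 of 4.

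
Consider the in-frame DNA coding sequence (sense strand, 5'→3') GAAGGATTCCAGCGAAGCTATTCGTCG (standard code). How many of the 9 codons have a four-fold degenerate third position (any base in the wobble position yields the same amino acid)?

Codon 1 GAA (Glu): third position 2-fold.
Codon 2 GGA (Gly): third position 4-fold.
Codon 3 TTC (Phe): third position 2-fold.
Codon 4 CAG (Gln): third position 2-fold.
Codon 5 CGA (Arg): third position 4-fold.
Codon 6 AGC (Ser): third position 2-fold.
Codon 7 TAT (Tyr): third position 2-fold.
Codon 8 TCG (Ser): third position 4-fold.
Codon 9 TCG (Ser): third position 4-fold.
Four-fold degenerate third positions: 4.

4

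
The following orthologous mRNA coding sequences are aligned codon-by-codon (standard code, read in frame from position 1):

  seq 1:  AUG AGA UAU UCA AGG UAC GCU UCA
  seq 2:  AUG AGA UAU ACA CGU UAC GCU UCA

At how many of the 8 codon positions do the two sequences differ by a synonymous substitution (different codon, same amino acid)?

Codon 1: AUG Met / AUG Met — identical.
Codon 2: AGA Arg / AGA Arg — identical.
Codon 3: UAU Tyr / UAU Tyr — identical.
Codon 4: UCA Ser / ACA Thr — nonsynonymous.
Codon 5: AGG Arg / CGU Arg — synonymous.
Codon 6: UAC Tyr / UAC Tyr — identical.
Codon 7: GCU Ala / GCU Ala — identical.
Codon 8: UCA Ser / UCA Ser — identical.
Synonymous differences: 1.

1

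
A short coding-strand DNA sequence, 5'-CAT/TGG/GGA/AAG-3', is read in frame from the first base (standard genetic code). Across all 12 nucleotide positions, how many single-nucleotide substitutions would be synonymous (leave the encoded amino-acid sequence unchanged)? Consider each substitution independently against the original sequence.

Codon 1 (CAT, His): 1 synonymous substitution.
Codon 2 (TGG, Trp): 0 synonymous substitutions.
Codon 3 (GGA, Gly): 3 synonymous substitutions.
Codon 4 (AAG, Lys): 1 synonymous substitution.
Total: 1 + 0 + 3 + 1 = 5.

5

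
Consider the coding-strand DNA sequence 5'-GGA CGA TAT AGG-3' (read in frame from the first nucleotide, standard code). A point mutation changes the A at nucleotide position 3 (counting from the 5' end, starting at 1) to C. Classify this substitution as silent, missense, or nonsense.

silent

Position 3 falls in codon 1: GGA → Gly.
After the substitution the codon is GGC → Gly.
Both encode Gly, so the change is synonymous.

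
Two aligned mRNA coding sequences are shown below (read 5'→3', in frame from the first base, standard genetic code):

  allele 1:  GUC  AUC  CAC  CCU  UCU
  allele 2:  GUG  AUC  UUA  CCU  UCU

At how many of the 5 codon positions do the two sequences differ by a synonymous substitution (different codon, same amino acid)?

Codon 1: GUC Val / GUG Val — synonymous.
Codon 2: AUC Ile / AUC Ile — identical.
Codon 3: CAC His / UUA Leu — nonsynonymous.
Codon 4: CCU Pro / CCU Pro — identical.
Codon 5: UCU Ser / UCU Ser — identical.
Synonymous differences: 1.

1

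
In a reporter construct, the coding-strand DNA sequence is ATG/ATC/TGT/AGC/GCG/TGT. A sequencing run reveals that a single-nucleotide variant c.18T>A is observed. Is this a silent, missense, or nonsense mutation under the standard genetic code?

nonsense

Position 18 falls in codon 6: TGT → Cys.
After the substitution the codon is TGA → Stop.
The new codon is a stop codon, so this is a nonsense mutation.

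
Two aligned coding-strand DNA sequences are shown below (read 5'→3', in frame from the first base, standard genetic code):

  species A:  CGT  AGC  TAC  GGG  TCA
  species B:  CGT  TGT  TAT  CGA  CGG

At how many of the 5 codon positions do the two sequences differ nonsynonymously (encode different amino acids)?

3

Codon 1: CGT Arg / CGT Arg — identical.
Codon 2: AGC Ser / TGT Cys — nonsynonymous.
Codon 3: TAC Tyr / TAT Tyr — synonymous.
Codon 4: GGG Gly / CGA Arg — nonsynonymous.
Codon 5: TCA Ser / CGG Arg — nonsynonymous.
Nonsynonymous differences: 3.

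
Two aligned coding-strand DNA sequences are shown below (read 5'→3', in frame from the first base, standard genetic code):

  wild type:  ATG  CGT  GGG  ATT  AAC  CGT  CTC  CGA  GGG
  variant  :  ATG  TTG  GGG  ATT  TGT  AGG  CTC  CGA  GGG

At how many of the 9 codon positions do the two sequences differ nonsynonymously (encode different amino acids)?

2

Codon 1: ATG Met / ATG Met — identical.
Codon 2: CGT Arg / TTG Leu — nonsynonymous.
Codon 3: GGG Gly / GGG Gly — identical.
Codon 4: ATT Ile / ATT Ile — identical.
Codon 5: AAC Asn / TGT Cys — nonsynonymous.
Codon 6: CGT Arg / AGG Arg — synonymous.
Codon 7: CTC Leu / CTC Leu — identical.
Codon 8: CGA Arg / CGA Arg — identical.
Codon 9: GGG Gly / GGG Gly — identical.
Nonsynonymous differences: 2.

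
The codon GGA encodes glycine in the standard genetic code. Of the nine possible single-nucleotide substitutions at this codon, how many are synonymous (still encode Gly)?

3

Position 1: none → 0 synonymous.
Position 2: none → 0 synonymous.
Position 3: GGU, GGC, GGG → 3 synonymous.
Total: 0 + 0 + 3 = 3.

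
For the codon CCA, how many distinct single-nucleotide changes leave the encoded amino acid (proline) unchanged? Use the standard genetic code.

Position 1: none → 0 synonymous.
Position 2: none → 0 synonymous.
Position 3: CCU, CCC, CCG → 3 synonymous.
Total: 0 + 0 + 3 = 3.

3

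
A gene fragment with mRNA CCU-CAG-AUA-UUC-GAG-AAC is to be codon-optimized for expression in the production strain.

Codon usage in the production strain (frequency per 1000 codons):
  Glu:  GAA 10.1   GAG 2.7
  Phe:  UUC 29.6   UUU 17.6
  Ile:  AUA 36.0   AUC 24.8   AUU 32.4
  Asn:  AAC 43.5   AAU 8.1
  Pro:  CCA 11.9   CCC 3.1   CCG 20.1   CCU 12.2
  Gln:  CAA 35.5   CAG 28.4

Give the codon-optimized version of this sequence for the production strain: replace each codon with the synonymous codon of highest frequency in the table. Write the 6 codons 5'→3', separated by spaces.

CCG CAA AUA UUC GAA AAC

Codon 1 (Pro): best is CCG at 20.1.
Codon 2 (Gln): best is CAA at 35.5.
Codon 3 (Ile): best is AUA at 36.0.
Codon 4 (Phe): best is UUC at 29.6.
Codon 5 (Glu): best is GAA at 10.1.
Codon 6 (Asn): best is AAC at 43.5.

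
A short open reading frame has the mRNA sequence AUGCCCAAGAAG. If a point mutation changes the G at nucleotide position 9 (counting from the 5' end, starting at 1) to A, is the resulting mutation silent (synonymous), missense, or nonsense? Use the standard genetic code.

silent

Position 9 falls in codon 3: AAG → Lys.
After the substitution the codon is AAA → Lys.
Both encode Lys, so the change is synonymous.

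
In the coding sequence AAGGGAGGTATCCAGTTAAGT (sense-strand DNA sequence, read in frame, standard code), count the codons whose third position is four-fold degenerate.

2

Codon 1 AAG (Lys): third position 2-fold.
Codon 2 GGA (Gly): third position 4-fold.
Codon 3 GGT (Gly): third position 4-fold.
Codon 4 ATC (Ile): third position 3-fold.
Codon 5 CAG (Gln): third position 2-fold.
Codon 6 TTA (Leu): third position 2-fold.
Codon 7 AGT (Ser): third position 2-fold.
Four-fold degenerate third positions: 2.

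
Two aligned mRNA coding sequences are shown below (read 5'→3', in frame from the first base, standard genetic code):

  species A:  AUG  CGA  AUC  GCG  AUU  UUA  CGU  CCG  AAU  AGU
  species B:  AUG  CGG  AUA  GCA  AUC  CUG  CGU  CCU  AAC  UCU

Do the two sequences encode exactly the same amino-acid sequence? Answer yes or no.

yes

Codon 1: AUG Met / AUG Met — identical.
Codon 2: CGA Arg / CGG Arg — synonymous.
Codon 3: AUC Ile / AUA Ile — synonymous.
Codon 4: GCG Ala / GCA Ala — synonymous.
Codon 5: AUU Ile / AUC Ile — synonymous.
Codon 6: UUA Leu / CUG Leu — synonymous.
Codon 7: CGU Arg / CGU Arg — identical.
Codon 8: CCG Pro / CCU Pro — synonymous.
Codon 9: AAU Asn / AAC Asn — synonymous.
Codon 10: AGU Ser / UCU Ser — synonymous.
Nonsynonymous differences: 0 → same protein.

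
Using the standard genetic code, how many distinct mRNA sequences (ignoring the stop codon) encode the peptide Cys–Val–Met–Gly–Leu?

192

Cys: 2 codons.
Val: 4 codons.
Met: 1 codon.
Gly: 4 codons.
Leu: 6 codons.
2 × 4 × 1 × 4 × 6 = 192.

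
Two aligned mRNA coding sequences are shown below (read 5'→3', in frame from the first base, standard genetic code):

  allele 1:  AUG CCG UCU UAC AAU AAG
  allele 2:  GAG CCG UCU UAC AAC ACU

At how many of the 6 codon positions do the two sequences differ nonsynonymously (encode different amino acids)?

Codon 1: AUG Met / GAG Glu — nonsynonymous.
Codon 2: CCG Pro / CCG Pro — identical.
Codon 3: UCU Ser / UCU Ser — identical.
Codon 4: UAC Tyr / UAC Tyr — identical.
Codon 5: AAU Asn / AAC Asn — synonymous.
Codon 6: AAG Lys / ACU Thr — nonsynonymous.
Nonsynonymous differences: 2.

2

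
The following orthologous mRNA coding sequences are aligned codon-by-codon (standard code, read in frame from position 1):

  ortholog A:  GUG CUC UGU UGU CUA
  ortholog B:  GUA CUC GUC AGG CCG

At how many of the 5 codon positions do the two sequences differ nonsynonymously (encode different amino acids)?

Codon 1: GUG Val / GUA Val — synonymous.
Codon 2: CUC Leu / CUC Leu — identical.
Codon 3: UGU Cys / GUC Val — nonsynonymous.
Codon 4: UGU Cys / AGG Arg — nonsynonymous.
Codon 5: CUA Leu / CCG Pro — nonsynonymous.
Nonsynonymous differences: 3.

3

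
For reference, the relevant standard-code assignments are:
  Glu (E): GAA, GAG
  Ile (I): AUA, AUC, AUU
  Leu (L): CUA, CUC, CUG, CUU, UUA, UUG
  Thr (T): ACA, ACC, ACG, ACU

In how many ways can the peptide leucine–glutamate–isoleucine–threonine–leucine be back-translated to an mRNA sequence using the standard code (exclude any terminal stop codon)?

864

Leu: 6 codons.
Glu: 2 codons.
Ile: 3 codons.
Thr: 4 codons.
Leu: 6 codons.
6 × 2 × 3 × 4 × 6 = 864.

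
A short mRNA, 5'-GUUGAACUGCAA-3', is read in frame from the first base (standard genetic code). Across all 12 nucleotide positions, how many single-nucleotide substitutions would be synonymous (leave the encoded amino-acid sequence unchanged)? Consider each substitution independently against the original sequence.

Codon 1 (GUU, Val): 3 synonymous substitutions.
Codon 2 (GAA, Glu): 1 synonymous substitution.
Codon 3 (CUG, Leu): 4 synonymous substitutions.
Codon 4 (CAA, Gln): 1 synonymous substitution.
Total: 3 + 1 + 4 + 1 = 9.

9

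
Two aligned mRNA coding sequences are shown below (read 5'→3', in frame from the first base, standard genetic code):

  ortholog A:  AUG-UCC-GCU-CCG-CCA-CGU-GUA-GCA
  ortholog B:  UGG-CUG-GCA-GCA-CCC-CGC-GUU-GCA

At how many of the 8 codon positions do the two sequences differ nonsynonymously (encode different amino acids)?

Codon 1: AUG Met / UGG Trp — nonsynonymous.
Codon 2: UCC Ser / CUG Leu — nonsynonymous.
Codon 3: GCU Ala / GCA Ala — synonymous.
Codon 4: CCG Pro / GCA Ala — nonsynonymous.
Codon 5: CCA Pro / CCC Pro — synonymous.
Codon 6: CGU Arg / CGC Arg — synonymous.
Codon 7: GUA Val / GUU Val — synonymous.
Codon 8: GCA Ala / GCA Ala — identical.
Nonsynonymous differences: 3.

3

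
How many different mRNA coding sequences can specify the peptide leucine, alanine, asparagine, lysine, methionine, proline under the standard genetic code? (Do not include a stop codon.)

384

Leu: 6 codons.
Ala: 4 codons.
Asn: 2 codons.
Lys: 2 codons.
Met: 1 codon.
Pro: 4 codons.
6 × 4 × 2 × 2 × 1 × 4 = 384.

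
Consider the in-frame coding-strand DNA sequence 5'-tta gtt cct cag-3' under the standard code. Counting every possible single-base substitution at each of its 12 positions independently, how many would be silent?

Codon 1 (TTA, Leu): 2 synonymous substitutions.
Codon 2 (GTT, Val): 3 synonymous substitutions.
Codon 3 (CCT, Pro): 3 synonymous substitutions.
Codon 4 (CAG, Gln): 1 synonymous substitution.
Total: 2 + 3 + 3 + 1 = 9.

9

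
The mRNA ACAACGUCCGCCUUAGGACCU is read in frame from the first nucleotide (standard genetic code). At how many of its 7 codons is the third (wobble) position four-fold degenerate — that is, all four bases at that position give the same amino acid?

Codon 1 ACA (Thr): third position 4-fold.
Codon 2 ACG (Thr): third position 4-fold.
Codon 3 UCC (Ser): third position 4-fold.
Codon 4 GCC (Ala): third position 4-fold.
Codon 5 UUA (Leu): third position 2-fold.
Codon 6 GGA (Gly): third position 4-fold.
Codon 7 CCU (Pro): third position 4-fold.
Four-fold degenerate third positions: 6.

6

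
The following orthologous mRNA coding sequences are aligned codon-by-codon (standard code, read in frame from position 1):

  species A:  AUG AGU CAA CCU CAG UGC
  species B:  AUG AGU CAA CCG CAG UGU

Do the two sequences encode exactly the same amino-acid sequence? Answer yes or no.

Codon 1: AUG Met / AUG Met — identical.
Codon 2: AGU Ser / AGU Ser — identical.
Codon 3: CAA Gln / CAA Gln — identical.
Codon 4: CCU Pro / CCG Pro — synonymous.
Codon 5: CAG Gln / CAG Gln — identical.
Codon 6: UGC Cys / UGU Cys — synonymous.
Nonsynonymous differences: 0 → same protein.

yes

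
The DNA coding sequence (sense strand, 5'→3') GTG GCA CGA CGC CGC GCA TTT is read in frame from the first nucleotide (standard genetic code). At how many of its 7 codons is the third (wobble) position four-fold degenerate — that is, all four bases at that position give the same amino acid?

6

Codon 1 GTG (Val): third position 4-fold.
Codon 2 GCA (Ala): third position 4-fold.
Codon 3 CGA (Arg): third position 4-fold.
Codon 4 CGC (Arg): third position 4-fold.
Codon 5 CGC (Arg): third position 4-fold.
Codon 6 GCA (Ala): third position 4-fold.
Codon 7 TTT (Phe): third position 2-fold.
Four-fold degenerate third positions: 6.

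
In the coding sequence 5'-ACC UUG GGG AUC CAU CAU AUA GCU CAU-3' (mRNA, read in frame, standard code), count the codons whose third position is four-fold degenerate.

3

Codon 1 ACC (Thr): third position 4-fold.
Codon 2 UUG (Leu): third position 2-fold.
Codon 3 GGG (Gly): third position 4-fold.
Codon 4 AUC (Ile): third position 3-fold.
Codon 5 CAU (His): third position 2-fold.
Codon 6 CAU (His): third position 2-fold.
Codon 7 AUA (Ile): third position 3-fold.
Codon 8 GCU (Ala): third position 4-fold.
Codon 9 CAU (His): third position 2-fold.
Four-fold degenerate third positions: 3.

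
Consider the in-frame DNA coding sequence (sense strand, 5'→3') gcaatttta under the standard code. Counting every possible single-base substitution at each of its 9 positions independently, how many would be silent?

Codon 1 (GCA, Ala): 3 synonymous substitutions.
Codon 2 (ATT, Ile): 2 synonymous substitutions.
Codon 3 (TTA, Leu): 2 synonymous substitutions.
Total: 3 + 2 + 2 = 7.

7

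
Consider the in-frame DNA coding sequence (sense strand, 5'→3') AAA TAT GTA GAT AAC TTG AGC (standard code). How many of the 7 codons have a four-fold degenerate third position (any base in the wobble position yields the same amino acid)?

1

Codon 1 AAA (Lys): third position 2-fold.
Codon 2 TAT (Tyr): third position 2-fold.
Codon 3 GTA (Val): third position 4-fold.
Codon 4 GAT (Asp): third position 2-fold.
Codon 5 AAC (Asn): third position 2-fold.
Codon 6 TTG (Leu): third position 2-fold.
Codon 7 AGC (Ser): third position 2-fold.
Four-fold degenerate third positions: 1.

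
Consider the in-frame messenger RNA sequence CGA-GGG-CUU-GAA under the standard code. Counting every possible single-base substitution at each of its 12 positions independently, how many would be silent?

11

Codon 1 (CGA, Arg): 4 synonymous substitutions.
Codon 2 (GGG, Gly): 3 synonymous substitutions.
Codon 3 (CUU, Leu): 3 synonymous substitutions.
Codon 4 (GAA, Glu): 1 synonymous substitution.
Total: 4 + 3 + 3 + 1 = 11.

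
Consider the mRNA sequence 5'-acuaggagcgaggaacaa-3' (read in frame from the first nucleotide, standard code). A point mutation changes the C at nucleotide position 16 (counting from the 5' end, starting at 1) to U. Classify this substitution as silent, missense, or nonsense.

Position 16 falls in codon 6: CAA → Gln.
After the substitution the codon is UAA → Stop.
The new codon is a stop codon, so this is a nonsense mutation.

nonsense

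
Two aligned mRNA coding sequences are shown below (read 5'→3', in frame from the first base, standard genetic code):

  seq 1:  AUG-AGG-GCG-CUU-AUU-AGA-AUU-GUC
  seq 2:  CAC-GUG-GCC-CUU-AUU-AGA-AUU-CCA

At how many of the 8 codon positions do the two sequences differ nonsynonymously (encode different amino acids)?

Codon 1: AUG Met / CAC His — nonsynonymous.
Codon 2: AGG Arg / GUG Val — nonsynonymous.
Codon 3: GCG Ala / GCC Ala — synonymous.
Codon 4: CUU Leu / CUU Leu — identical.
Codon 5: AUU Ile / AUU Ile — identical.
Codon 6: AGA Arg / AGA Arg — identical.
Codon 7: AUU Ile / AUU Ile — identical.
Codon 8: GUC Val / CCA Pro — nonsynonymous.
Nonsynonymous differences: 3.

3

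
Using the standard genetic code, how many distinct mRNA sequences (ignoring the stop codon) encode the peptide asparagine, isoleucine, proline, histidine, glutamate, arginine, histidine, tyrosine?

Asn: 2 codons.
Ile: 3 codons.
Pro: 4 codons.
His: 2 codons.
Glu: 2 codons.
Arg: 6 codons.
His: 2 codons.
Tyr: 2 codons.
2 × 3 × 4 × 2 × 2 × 6 × 2 × 2 = 2304.

2304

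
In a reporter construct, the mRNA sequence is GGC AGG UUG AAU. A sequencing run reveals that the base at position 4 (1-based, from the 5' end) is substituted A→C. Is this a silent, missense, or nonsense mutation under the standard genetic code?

silent

Position 4 falls in codon 2: AGG → Arg.
After the substitution the codon is CGG → Arg.
Both encode Arg, so the change is synonymous.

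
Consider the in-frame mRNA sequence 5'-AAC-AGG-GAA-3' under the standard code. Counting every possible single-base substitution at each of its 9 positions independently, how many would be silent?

4

Codon 1 (AAC, Asn): 1 synonymous substitution.
Codon 2 (AGG, Arg): 2 synonymous substitutions.
Codon 3 (GAA, Glu): 1 synonymous substitution.
Total: 1 + 2 + 1 = 4.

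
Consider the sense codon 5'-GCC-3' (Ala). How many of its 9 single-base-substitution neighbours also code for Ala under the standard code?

3

Position 1: none → 0 synonymous.
Position 2: none → 0 synonymous.
Position 3: GCU, GCA, GCG → 3 synonymous.
Total: 0 + 0 + 3 = 3.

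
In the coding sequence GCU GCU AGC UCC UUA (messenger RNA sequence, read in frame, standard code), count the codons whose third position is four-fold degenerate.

3

Codon 1 GCU (Ala): third position 4-fold.
Codon 2 GCU (Ala): third position 4-fold.
Codon 3 AGC (Ser): third position 2-fold.
Codon 4 UCC (Ser): third position 4-fold.
Codon 5 UUA (Leu): third position 2-fold.
Four-fold degenerate third positions: 3.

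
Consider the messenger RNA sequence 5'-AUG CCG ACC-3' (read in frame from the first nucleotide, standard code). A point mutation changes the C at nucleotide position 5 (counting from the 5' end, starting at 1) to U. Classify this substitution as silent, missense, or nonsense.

Position 5 falls in codon 2: CCG → Pro.
After the substitution the codon is CUG → Leu.
Pro ≠ Leu, so this is a missense mutation.

missense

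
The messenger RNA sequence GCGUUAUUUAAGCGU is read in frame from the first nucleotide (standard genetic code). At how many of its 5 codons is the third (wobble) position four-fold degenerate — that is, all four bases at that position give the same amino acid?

Codon 1 GCG (Ala): third position 4-fold.
Codon 2 UUA (Leu): third position 2-fold.
Codon 3 UUU (Phe): third position 2-fold.
Codon 4 AAG (Lys): third position 2-fold.
Codon 5 CGU (Arg): third position 4-fold.
Four-fold degenerate third positions: 2.

2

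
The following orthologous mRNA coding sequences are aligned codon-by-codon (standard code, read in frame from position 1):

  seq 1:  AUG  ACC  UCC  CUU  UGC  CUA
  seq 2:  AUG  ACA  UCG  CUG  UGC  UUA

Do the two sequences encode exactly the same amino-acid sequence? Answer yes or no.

Codon 1: AUG Met / AUG Met — identical.
Codon 2: ACC Thr / ACA Thr — synonymous.
Codon 3: UCC Ser / UCG Ser — synonymous.
Codon 4: CUU Leu / CUG Leu — synonymous.
Codon 5: UGC Cys / UGC Cys — identical.
Codon 6: CUA Leu / UUA Leu — synonymous.
Nonsynonymous differences: 0 → same protein.

yes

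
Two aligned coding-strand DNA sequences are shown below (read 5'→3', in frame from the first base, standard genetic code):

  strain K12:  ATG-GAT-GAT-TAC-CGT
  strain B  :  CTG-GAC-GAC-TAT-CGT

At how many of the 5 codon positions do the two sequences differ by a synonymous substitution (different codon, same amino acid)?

Codon 1: ATG Met / CTG Leu — nonsynonymous.
Codon 2: GAT Asp / GAC Asp — synonymous.
Codon 3: GAT Asp / GAC Asp — synonymous.
Codon 4: TAC Tyr / TAT Tyr — synonymous.
Codon 5: CGT Arg / CGT Arg — identical.
Synonymous differences: 3.

3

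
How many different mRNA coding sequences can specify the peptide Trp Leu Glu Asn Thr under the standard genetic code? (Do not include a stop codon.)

Trp: 1 codon.
Leu: 6 codons.
Glu: 2 codons.
Asn: 2 codons.
Thr: 4 codons.
1 × 6 × 2 × 2 × 4 = 96.

96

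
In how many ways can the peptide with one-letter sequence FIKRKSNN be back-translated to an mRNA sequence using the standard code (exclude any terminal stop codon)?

Phe: 2 codons.
Ile: 3 codons.
Lys: 2 codons.
Arg: 6 codons.
Lys: 2 codons.
Ser: 6 codons.
Asn: 2 codons.
Asn: 2 codons.
2 × 3 × 2 × 6 × 2 × 6 × 2 × 2 = 3456.

3456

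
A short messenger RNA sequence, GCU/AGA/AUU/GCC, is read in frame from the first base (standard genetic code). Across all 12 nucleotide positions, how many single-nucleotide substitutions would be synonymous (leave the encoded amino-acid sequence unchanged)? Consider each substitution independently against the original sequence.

10

Codon 1 (GCU, Ala): 3 synonymous substitutions.
Codon 2 (AGA, Arg): 2 synonymous substitutions.
Codon 3 (AUU, Ile): 2 synonymous substitutions.
Codon 4 (GCC, Ala): 3 synonymous substitutions.
Total: 3 + 2 + 2 + 3 = 10.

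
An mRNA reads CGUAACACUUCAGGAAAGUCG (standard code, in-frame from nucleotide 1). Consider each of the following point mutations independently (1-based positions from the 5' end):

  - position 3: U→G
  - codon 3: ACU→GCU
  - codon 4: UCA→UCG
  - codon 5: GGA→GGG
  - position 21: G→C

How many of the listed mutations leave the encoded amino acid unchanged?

4

Codon 1: CGU (Arg) → CGG (Arg) — synonymous.
Codon 3: ACU (Thr) → GCU (Ala) — missense.
Codon 4: UCA (Ser) → UCG (Ser) — synonymous.
Codon 5: GGA (Gly) → GGG (Gly) — synonymous.
Codon 7: UCG (Ser) → UCC (Ser) — synonymous.
Synonymous: 4 of 5.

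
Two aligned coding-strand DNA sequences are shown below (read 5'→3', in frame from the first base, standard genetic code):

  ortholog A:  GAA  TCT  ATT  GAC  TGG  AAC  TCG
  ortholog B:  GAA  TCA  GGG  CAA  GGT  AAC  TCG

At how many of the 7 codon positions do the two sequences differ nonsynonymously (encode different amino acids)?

3

Codon 1: GAA Glu / GAA Glu — identical.
Codon 2: TCT Ser / TCA Ser — synonymous.
Codon 3: ATT Ile / GGG Gly — nonsynonymous.
Codon 4: GAC Asp / CAA Gln — nonsynonymous.
Codon 5: TGG Trp / GGT Gly — nonsynonymous.
Codon 6: AAC Asn / AAC Asn — identical.
Codon 7: TCG Ser / TCG Ser — identical.
Nonsynonymous differences: 3.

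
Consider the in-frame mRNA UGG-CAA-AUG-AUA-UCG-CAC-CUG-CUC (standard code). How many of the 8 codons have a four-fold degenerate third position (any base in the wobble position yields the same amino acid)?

Codon 1 UGG (Trp): third position 1-fold.
Codon 2 CAA (Gln): third position 2-fold.
Codon 3 AUG (Met): third position 1-fold.
Codon 4 AUA (Ile): third position 3-fold.
Codon 5 UCG (Ser): third position 4-fold.
Codon 6 CAC (His): third position 2-fold.
Codon 7 CUG (Leu): third position 4-fold.
Codon 8 CUC (Leu): third position 4-fold.
Four-fold degenerate third positions: 3.

3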